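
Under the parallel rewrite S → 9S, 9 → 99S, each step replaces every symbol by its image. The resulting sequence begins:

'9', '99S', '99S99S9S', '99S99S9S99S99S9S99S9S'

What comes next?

99S99S9S99S99S9S99S9S99S99S9S99S99S9S99S9S99S99S9S99S9S

φ(99S99S9S99S99S9S99S9S) expands symbol-by-symbol to 99S 99S 9S 99S 99S 9S 99S 9S 99S 99S 9S 99S 99S 9S 99S 9S 99S 99S 9S 99S 9S; joining the 21 pieces gives the next term.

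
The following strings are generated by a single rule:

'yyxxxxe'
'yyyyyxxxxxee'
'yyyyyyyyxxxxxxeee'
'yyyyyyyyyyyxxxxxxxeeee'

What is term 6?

The n-th term is 3n-1 y's then n+3 x's then n e's (n = 1, 2, …).
For term 6, n = 6, so the run lengths are 17, 9, 6.

yyyyyyyyyyyyyyyyyxxxxxxxxxeeeeee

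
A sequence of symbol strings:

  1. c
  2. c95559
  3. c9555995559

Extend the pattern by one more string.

Every step adds 95559 to the end: s(k+1) = s(k)·95559.
Applying this once more to c9555995559:

c955599555995559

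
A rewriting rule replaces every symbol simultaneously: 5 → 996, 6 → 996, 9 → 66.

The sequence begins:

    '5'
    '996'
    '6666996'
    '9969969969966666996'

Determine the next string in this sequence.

66669966666996666699666669969969969969966666996

Applying the rule to each of the 19 symbols of 9969969969966666996 gives the pieces 66 66 996 66 66 996 66 66 996 66 66 996 996 996 996 996 66 66 996, which concatenate to the answer.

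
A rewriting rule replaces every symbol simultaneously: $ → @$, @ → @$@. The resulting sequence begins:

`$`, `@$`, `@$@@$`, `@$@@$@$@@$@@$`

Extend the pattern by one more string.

φ(@$@@$@$@@$@@$) expands symbol-by-symbol to @$@ @$ @$@ @$@ @$ @$@ @$ @$@ @$@ @$ @$@ @$@ @$; joining the 13 pieces gives the next term.

@$@@$@$@@$@@$@$@@$@$@@$@@$@$@@$@@$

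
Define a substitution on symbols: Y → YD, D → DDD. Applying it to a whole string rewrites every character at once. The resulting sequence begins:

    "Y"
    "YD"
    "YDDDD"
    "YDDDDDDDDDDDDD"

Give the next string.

Rewriting the 14 symbols of YDDDDDDDDDDDDD one by one yields YD DDD DDD DDD DDD DDD DDD DDD DDD DDD DDD DDD DDD DDD; concatenated:

YDDDDDDDDDDDDDDDDDDDDDDDDDDDDDDDDDDDDDDDD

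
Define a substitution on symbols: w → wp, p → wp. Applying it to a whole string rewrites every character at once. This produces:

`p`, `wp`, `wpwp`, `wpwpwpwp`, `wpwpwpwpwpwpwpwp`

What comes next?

Replace each of the 16 characters of wpwpwpwpwpwpwpwp in place — wp wp wp wp wp wp wp wp wp wp wp wp wp wp wp wp — and concatenate.

wpwpwpwpwpwpwpwpwpwpwpwpwpwpwpwp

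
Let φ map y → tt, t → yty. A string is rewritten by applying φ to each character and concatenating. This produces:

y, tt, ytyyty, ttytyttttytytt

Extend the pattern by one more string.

Rewriting the 14 symbols of ttytyttttytytt one by one yields yty yty tt yty tt yty yty yty yty tt yty tt yty yty; concatenated:

ytyytyttytyttytyytyytyytyttytyttytyyty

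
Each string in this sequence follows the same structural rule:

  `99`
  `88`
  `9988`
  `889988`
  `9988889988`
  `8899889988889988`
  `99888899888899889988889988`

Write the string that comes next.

889988998888998899888899888899889988889988

This is a Fibonacci-style word recurrence s(k) = s(k−2)·s(k−1): e.g. 99·88 = 9988.
Continuing: 8899889988889988 · 99888899888899889988889988 gives term 8.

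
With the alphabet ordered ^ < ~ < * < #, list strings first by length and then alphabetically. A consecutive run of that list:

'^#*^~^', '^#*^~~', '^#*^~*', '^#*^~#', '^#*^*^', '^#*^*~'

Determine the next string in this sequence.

^#*^**

The successor of ^#*^*~ increments the rightmost position that isn't already # and resets every position after it to ^.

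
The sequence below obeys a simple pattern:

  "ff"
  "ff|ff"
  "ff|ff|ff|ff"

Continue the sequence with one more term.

ff|ff|ff|ff|ff|ff|ff|ff

Each string is two copies of the previous one joined by '|'.
One more doubling of ff|ff|ff|ff gives the answer.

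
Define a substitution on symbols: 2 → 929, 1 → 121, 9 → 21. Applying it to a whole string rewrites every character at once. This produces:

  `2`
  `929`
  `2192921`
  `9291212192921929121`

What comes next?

Rewriting the 19 symbols of 9291212192921929121 one by one yields 21 929 21 121 929 121 929 121 21 929 21 929 121 21 929 21 121 929 121; concatenated:

219292112192912192912121929219291212192921121929121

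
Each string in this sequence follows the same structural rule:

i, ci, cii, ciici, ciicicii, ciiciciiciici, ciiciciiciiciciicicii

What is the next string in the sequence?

ciiciciiciiciciiciciiciiciciiciici

From term 3 onward, concatenate the last term with the second-to-last: ci·i = cii, cii·ci = ciici, …
The next term joins ciiciciiciiciciicicii and ciiciciiciici.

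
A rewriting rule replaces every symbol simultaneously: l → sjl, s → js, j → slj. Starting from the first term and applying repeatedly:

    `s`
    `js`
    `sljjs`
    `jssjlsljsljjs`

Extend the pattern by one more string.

Replace each of the 13 characters of jssjlsljsljjs in place — slj js js slj sjl js sjl slj js sjl slj slj js — and concatenate.

sljjsjssljsjljssjlsljjssjlsljsljjs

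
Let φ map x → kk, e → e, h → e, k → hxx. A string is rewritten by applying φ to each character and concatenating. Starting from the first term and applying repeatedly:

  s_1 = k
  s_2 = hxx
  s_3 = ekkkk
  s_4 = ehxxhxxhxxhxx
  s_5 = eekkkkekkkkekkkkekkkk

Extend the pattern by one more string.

Replace each of the 21 characters of eekkkkekkkkekkkkekkkk in place — e e hxx hxx hxx hxx e hxx hxx hxx hxx e hxx hxx hxx hxx e hxx hxx hxx hxx — and concatenate.

eehxxhxxhxxhxxehxxhxxhxxhxxehxxhxxhxxhxxehxxhxxhxxhxx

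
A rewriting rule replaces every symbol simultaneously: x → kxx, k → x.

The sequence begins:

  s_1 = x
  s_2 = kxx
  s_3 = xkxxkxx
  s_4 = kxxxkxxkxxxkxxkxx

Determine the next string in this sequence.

Applying the rule to each of the 17 symbols of kxxxkxxkxxxkxxkxx gives the pieces x kxx kxx kxx x kxx kxx x kxx kxx kxx x kxx kxx x kxx kxx, which concatenate to the answer.

xkxxkxxkxxxkxxkxxxkxxkxxkxxxkxxkxxxkxxkxx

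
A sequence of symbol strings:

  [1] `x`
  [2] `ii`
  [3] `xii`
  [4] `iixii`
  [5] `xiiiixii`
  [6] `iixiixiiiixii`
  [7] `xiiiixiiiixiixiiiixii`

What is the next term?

iixiixiiiixiixiiiixiiiixiixiiiixii

From term 3 onward, concatenate the second-to-last term with the last: x·ii = xii, ii·xii = iixii, …
The next term joins iixiixiiiixii and xiiiixiiiixiixiiiixii.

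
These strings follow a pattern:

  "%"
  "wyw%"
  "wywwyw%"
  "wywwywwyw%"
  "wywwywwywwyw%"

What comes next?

wywwywwywwywwyw%

Every step adds wyw at the front: s(k+1) = wyw·s(k).
So the next term is wyw·wywwywwywwyw%.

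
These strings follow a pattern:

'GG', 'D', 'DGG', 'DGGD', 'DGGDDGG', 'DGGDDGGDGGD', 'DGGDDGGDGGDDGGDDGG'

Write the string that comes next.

DGGDDGGDGGDDGGDDGGDGGDDGGDGGD

From term 3 onward, concatenate the last term with the second-to-last: D·GG = DGG, DGG·D = DGGD, …
The next term joins DGGDDGGDGGDDGGDDGG and DGGDDGGDGGD.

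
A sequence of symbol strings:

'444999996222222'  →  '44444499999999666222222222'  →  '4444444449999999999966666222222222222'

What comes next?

Term n consists of 3n 4's, followed by 3n+2 9's, followed by 2n-1 6's, followed by 3n+3 2's (n = 1, 2, …).
For the next term, n = 4, so the run lengths are 12, 14, 7, 15.

444444444444999999999999996666666222222222222222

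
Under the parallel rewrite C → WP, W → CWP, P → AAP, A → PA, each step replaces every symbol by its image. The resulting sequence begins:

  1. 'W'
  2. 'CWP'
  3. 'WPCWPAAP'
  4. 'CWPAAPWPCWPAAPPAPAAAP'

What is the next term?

WPCWPAAPPAPAAAPCWPAAPWPCWPAAPPAPAAAPAAPPAAAPPAPAPAAAP

Replace each of the 21 characters of CWPAAPWPCWPAAPPAPAAAP in place — WP CWP AAP PA PA AAP CWP AAP WP CWP AAP PA PA AAP AAP PA AAP PA PA PA AAP — and concatenate.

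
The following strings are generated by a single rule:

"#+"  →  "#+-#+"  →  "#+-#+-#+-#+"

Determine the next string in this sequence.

Each string is two copies of the previous one joined by '-'.
Doubling #+-#+-#+-#+ with '-' between the halves:

#+-#+-#+-#+-#+-#+-#+-#+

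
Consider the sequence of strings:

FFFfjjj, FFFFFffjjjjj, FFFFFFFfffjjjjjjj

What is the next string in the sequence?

FFFFFFFFFffffjjjjjjjjj

Term n consists of 2n+1 F's, followed by n f's, followed by 2n+1 j's (n = 1, 2, …).
At n = 4 the blocks have lengths 9, 4, 9.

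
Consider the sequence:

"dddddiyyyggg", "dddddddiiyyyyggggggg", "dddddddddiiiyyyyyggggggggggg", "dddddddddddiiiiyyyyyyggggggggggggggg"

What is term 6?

Term n consists of 2n+3 d's, followed by n i's, followed by n+2 y's, followed by 4n-1 g's (n = 1, 2, …).
At n = 6 the blocks have lengths 15, 6, 8, 23.

dddddddddddddddiiiiiiyyyyyyyyggggggggggggggggggggggg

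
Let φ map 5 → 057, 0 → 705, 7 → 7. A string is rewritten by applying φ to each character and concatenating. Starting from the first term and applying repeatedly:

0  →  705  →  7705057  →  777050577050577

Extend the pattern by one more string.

7777050577050577770505770505777

φ(777050577050577) expands symbol-by-symbol to 7 7 7 705 057 705 057 7 7 705 057 705 057 7 7; joining the 15 pieces gives the next term.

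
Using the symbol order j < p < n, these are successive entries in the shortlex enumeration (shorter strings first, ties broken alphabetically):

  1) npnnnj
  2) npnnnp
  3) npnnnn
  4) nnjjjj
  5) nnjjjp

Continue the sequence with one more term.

Find the rightmost character of nnjjjp below n, bump it to the next letter, and reset everything to its right to j.

nnjjjn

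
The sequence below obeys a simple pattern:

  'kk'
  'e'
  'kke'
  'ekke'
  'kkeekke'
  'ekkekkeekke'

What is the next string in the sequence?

This is a Fibonacci-style word recurrence s(k) = s(k−2)·s(k−1): e.g. kk·e = kke.
The next term joins kkeekke and ekkekkeekke.

kkeekkeekkekkeekke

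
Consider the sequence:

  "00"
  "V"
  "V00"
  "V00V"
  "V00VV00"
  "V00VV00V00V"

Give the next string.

V00VV00V00VV00VV00

Each term (from the third on) is the previous term followed by the one before it: term 3 = V·00 = V00.
The next term joins V00VV00V00V and V00VV00.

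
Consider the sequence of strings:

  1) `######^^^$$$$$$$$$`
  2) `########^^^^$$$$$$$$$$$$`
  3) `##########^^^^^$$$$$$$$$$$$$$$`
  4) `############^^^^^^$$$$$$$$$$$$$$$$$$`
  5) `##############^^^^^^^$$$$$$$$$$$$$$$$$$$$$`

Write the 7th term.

The n-th term is 2n #'s then n ^'s then 3n $'s, where the shown terms are n = 3, 4, 5, 6, 7.
For term 7, n = 9, so the run lengths are 18, 9, 27.

##################^^^^^^^^^$$$$$$$$$$$$$$$$$$$$$$$$$$$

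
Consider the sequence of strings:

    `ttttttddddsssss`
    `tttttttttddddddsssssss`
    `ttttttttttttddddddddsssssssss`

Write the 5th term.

Reading off run lengths: t runs 6, 9, 12; d runs 4, 6, 8; s runs 5, 7, 9 — each is linear in n, where the shown terms are n = 2, 3, 4.
For term 5, n = 6, so the run lengths are 18, 12, 13.

ttttttttttttttttttddddddddddddsssssssssssss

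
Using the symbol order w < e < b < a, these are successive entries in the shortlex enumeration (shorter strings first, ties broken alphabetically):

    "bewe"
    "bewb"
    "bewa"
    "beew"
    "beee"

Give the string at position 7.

Continuing the enumeration 2 steps past beee: beee → beeb → (answer).

beea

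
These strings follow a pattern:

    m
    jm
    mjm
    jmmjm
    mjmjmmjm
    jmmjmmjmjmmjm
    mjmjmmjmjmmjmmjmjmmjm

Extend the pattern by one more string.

Each term (from the third on) is the two preceding terms concatenated in order: term 3 = m·jm = mjm.
Continuing: jmmjmmjmjmmjm · mjmjmmjmjmmjmmjmjmmjm gives term 8.

jmmjmmjmjmmjmmjmjmmjmjmmjmmjmjmmjm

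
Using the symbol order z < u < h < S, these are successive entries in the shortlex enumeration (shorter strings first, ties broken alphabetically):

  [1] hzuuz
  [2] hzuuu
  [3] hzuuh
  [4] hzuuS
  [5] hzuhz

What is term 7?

hzuhh

Stepping forward 2 times from hzuhz: hzuhz → hzuhu, then the target.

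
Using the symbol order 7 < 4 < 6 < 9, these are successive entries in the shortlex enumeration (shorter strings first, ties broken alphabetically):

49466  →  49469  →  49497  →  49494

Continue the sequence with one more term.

49496

Find the rightmost character of 49494 below 9, bump it to the next letter, and reset everything to its right to 7.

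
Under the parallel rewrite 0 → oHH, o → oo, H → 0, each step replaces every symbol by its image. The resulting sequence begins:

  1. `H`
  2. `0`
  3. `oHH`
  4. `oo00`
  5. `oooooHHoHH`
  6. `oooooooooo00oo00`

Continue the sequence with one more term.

Replace each of the 16 characters of oooooooooo00oo00 in place — oo oo oo oo oo oo oo oo oo oo oHH oHH oo oo oHH oHH — and concatenate.

oooooooooooooooooooooHHoHHoooooHHoHH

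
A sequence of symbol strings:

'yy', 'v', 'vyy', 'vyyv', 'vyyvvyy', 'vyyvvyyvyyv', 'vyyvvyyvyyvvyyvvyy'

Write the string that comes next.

This is a Fibonacci-style word recurrence s(k) = s(k−1)·s(k−2): e.g. v·yy = vyy.
The next term joins vyyvvyyvyyvvyyvvyy and vyyvvyyvyyv.

vyyvvyyvyyvvyyvvyyvyyvvyyvyyv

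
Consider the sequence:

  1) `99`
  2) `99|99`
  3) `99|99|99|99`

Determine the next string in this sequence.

Every step duplicates the string with '|' between the halves.
Doubling 99|99|99|99 with '|' between the halves:

99|99|99|99|99|99|99|99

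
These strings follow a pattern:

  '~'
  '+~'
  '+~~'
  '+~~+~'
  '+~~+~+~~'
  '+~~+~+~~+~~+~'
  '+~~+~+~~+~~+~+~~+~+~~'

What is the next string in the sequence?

+~~+~+~~+~~+~+~~+~+~~+~~+~+~~+~~+~

Each term (from the third on) is the previous term followed by the one before it: term 3 = +~·~ = +~~.
The next term joins +~~+~+~~+~~+~+~~+~+~~ and +~~+~+~~+~~+~.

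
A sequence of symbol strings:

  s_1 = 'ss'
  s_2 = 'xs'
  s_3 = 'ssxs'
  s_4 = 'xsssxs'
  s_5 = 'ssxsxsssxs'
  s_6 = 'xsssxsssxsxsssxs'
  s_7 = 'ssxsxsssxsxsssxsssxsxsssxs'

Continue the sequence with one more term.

This is a Fibonacci-style word recurrence s(k) = s(k−2)·s(k−1): e.g. ss·xs = ssxs.
The next term joins xsssxsssxsxsssxs and ssxsxsssxsxsssxsssxsxsssxs.

xsssxsssxsxsssxsssxsxsssxsxsssxsssxsxsssxs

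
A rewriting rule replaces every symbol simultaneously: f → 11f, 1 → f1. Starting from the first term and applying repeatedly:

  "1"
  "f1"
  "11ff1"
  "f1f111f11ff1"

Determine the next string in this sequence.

Expanding f1f111f11ff1: f→11f, 1→f1, f→11f, 1→f1, 1→f1, 1→f1, f→11f, 1→f1, 1→f1, f→11f, f→11f, 1→f1. Concatenated: 11f f1 11f f1 f1 f1 11f f1 f1 11f 11f f1.

11ff111ff1f1f111ff1f111f11ff1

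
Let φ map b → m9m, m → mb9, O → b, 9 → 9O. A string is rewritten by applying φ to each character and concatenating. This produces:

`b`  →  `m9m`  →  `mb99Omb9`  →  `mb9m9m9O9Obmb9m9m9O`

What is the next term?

mb9m9m9Omb99Omb99Ob9Obm9mmb9m9m9Omb99Omb99Ob

Applying the rule to each of the 19 symbols of mb9m9m9O9Obmb9m9m9O gives the pieces mb9 m9m 9O mb9 9O mb9 9O b 9O b m9m mb9 m9m 9O mb9 9O mb9 9O b, which concatenate to the answer.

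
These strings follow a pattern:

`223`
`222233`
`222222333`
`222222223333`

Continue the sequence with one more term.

222222222233333

Term n consists of 2n 2's, followed by n 3's (n = 1, 2, …).
For the next term, n = 5, so the run lengths are 10, 5.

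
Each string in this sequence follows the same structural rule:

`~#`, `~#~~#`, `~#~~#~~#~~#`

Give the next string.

s(k+1) = s(k)·~·s(k) — each term doubles the last with '~' between the halves.
Doubling ~#~~#~~#~~# with '~' between the halves:

~#~~#~~#~~#~~#~~#~~#~~#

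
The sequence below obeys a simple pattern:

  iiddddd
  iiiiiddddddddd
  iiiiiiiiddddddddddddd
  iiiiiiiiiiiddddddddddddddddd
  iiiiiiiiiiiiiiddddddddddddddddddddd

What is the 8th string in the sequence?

iiiiiiiiiiiiiiiiiiiiiiiddddddddddddddddddddddddddddddddd

Each string has the form i^{3n-1} d^{4n+1} (n = 1, 2, …).
At n = 8 the blocks have lengths 23, 33.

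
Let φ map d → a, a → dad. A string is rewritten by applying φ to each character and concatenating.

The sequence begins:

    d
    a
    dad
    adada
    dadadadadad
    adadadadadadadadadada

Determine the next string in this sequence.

Replace each of the 21 characters of adadadadadadadadadada in place — dad a dad a dad a dad a dad a dad a dad a dad a dad a dad a dad — and concatenate.

dadadadadadadadadadadadadadadadadadadadadad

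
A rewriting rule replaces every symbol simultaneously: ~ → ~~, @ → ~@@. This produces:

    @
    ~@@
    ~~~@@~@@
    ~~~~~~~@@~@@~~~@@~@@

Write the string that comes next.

~~~~~~~~~~~~~~~@@~@@~~~@@~@@~~~~~~~@@~@@~~~@@~@@

Applying the rule to each of the 20 symbols of ~~~~~~~@@~@@~~~@@~@@ gives the pieces ~~ ~~ ~~ ~~ ~~ ~~ ~~ ~@@ ~@@ ~~ ~@@ ~@@ ~~ ~~ ~~ ~@@ ~@@ ~~ ~@@ ~@@, which concatenate to the answer.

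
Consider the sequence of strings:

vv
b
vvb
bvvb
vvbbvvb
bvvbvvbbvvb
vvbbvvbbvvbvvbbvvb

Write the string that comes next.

Each term (from the third on) is the two preceding terms concatenated in order: term 3 = vv·b = vvb.
The next term joins bvvbvvbbvvb and vvbbvvbbvvbvvbbvvb.

bvvbvvbbvvbvvbbvvbbvvbvvbbvvb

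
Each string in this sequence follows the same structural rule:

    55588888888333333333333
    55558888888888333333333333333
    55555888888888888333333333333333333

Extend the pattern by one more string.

Term n consists of n 5's, followed by 2n+2 8's, followed by 3n+3 3's, where the shown terms are n = 3, 4, 5.
For the next term, n = 6, so the run lengths are 6, 14, 21.

55555588888888888888333333333333333333333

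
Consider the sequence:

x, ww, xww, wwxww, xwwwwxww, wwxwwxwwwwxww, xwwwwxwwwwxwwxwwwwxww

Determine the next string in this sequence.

From term 3 onward, concatenate the second-to-last term with the last: x·ww = xww, ww·xww = wwxww, …
So term 8 is wwxwwxwwwwxww·xwwwwxwwwwxwwxwwwwxww.

wwxwwxwwwwxwwxwwwwxwwwwxwwxwwwwxww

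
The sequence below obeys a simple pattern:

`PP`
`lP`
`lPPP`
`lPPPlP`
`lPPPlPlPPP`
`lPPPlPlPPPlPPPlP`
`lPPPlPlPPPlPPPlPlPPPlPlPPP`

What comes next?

lPPPlPlPPPlPPPlPlPPPlPlPPPlPPPlPlPPPlPPPlP

From term 3 onward, concatenate the last term with the second-to-last: lP·PP = lPPP, lPPP·lP = lPPPlP, …
Continuing: lPPPlPlPPPlPPPlPlPPPlPlPPP · lPPPlPlPPPlPPPlP gives term 8.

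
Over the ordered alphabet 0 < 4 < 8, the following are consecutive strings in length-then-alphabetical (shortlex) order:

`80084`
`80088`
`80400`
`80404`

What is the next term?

Find the rightmost character of 80404 below 8, bump it to the next letter, and reset everything to its right to 0.

80408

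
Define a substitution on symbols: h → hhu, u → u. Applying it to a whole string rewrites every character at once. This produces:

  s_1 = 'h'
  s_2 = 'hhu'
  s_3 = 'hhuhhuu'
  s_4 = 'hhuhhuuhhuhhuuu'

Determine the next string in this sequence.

Rewriting the 15 symbols of hhuhhuuhhuhhuuu one by one yields hhu hhu u hhu hhu u u hhu hhu u hhu hhu u u u; concatenated:

hhuhhuuhhuhhuuuhhuhhuuhhuhhuuuu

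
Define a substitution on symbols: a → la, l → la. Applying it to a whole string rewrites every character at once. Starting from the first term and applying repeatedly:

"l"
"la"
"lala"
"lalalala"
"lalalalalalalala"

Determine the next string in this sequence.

lalalalalalalalalalalalalalalala

Applying the rule to each of the 16 symbols of lalalalalalalala gives the pieces la la la la la la la la la la la la la la la la, which concatenate to the answer.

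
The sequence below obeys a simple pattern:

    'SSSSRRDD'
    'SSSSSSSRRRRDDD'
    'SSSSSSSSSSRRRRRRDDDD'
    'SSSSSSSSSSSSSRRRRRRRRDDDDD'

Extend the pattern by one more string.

SSSSSSSSSSSSSSSSRRRRRRRRRRDDDDDD

The n-th term is 3n+1 S's then 2n R's then n+1 D's (n = 1, 2, …).
Setting n = 5 gives 16, 10, 6 characters in each block.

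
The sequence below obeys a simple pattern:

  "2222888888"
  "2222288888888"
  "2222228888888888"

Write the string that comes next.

The n-th term is n+1 2's then 2n 8's, where the shown terms are n = 3, 4, 5.
For the next term, n = 6, so the run lengths are 7, 12.

2222222888888888888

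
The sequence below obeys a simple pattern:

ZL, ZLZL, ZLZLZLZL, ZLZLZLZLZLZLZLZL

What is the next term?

Every step duplicates the string.
Doubling ZLZLZLZLZLZLZLZL:

ZLZLZLZLZLZLZLZLZLZLZLZLZLZLZLZL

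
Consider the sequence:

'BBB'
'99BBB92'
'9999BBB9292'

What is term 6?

9999999999BBB9292929292

s(k+1) = 99·s(k)·92, so each term gains 99 as a prefix and 92 as a suffix.
From 9999BBB9292, 3 further steps: 9999BBB9292 → 999999BBB929292 → 99999999BBB92929292 → (answer).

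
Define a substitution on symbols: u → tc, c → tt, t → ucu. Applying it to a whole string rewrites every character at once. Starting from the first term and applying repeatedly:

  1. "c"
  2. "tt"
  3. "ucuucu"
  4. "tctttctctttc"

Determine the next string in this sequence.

ucuttucuucuucuttucuttucuucuucutt

Rewriting each symbol of tctttctctttc: t→ucu, c→tt, t→ucu, t→ucu, t→ucu, c→tt, t→ucu, c→tt, t→ucu, t→ucu, t→ucu, c→tt, which concatenates to ucu tt ucu ucu ucu tt ucu tt ucu ucu ucu tt.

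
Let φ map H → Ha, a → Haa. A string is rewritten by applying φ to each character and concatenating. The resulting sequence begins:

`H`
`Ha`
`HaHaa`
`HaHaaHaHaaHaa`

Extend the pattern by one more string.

Replace each of the 13 characters of HaHaaHaHaaHaa in place — Ha Haa Ha Haa Haa Ha Haa Ha Haa Haa Ha Haa Haa — and concatenate.

HaHaaHaHaaHaaHaHaaHaHaaHaaHaHaaHaa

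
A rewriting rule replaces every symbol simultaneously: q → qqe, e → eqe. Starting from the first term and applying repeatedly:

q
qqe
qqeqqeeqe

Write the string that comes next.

qqeqqeeqeqqeqqeeqeeqeqqeeqe

Rewriting each symbol of qqeqqeeqe: q→qqe, q→qqe, e→eqe, q→qqe, q→qqe, e→eqe, e→eqe, q→qqe, e→eqe, which concatenates to qqe qqe eqe qqe qqe eqe eqe qqe eqe.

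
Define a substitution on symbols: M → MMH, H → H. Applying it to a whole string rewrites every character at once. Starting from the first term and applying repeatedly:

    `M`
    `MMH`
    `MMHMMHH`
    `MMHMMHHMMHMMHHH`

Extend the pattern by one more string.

φ(MMHMMHHMMHMMHHH) expands symbol-by-symbol to MMH MMH H MMH MMH H H MMH MMH H MMH MMH H H H; joining the 15 pieces gives the next term.

MMHMMHHMMHMMHHHMMHMMHHMMHMMHHHH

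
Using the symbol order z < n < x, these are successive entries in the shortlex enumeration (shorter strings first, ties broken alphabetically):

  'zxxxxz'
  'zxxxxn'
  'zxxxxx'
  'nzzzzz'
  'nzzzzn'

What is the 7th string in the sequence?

nzzznz

Stepping forward 2 times from nzzzzn: nzzzzn → nzzzzx, then the target.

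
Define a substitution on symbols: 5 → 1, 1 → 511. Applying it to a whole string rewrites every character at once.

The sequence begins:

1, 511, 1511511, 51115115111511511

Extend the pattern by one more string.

15115115111511511151151151115115111511511

Replace each of the 17 characters of 51115115111511511 in place — 1 511 511 511 1 511 511 1 511 511 511 1 511 511 1 511 511 — and concatenate.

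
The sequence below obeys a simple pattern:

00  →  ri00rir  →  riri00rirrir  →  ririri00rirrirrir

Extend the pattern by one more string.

s(k+1) = ri·s(k)·rir, so each term gains ri as a prefix and rir as a suffix.
So the next term is ri·ririri00rirrirrir·rir.

riririri00rirrirrirrir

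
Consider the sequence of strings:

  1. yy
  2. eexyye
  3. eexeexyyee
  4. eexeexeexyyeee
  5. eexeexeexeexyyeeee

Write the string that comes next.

eexeexeexeexeexyyeeeee

Every step adds eex to the front and e to the end of the previous string.
So the next term is eex·eexeexeexeexyyeeee·e.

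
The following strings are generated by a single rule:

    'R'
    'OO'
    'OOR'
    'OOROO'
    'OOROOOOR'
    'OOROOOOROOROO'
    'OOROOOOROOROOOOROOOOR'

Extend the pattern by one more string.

OOROOOOROOROOOOROOOOROOROOOOROOROO

Each term (from the third on) is the previous term followed by the one before it: term 3 = OO·R = OOR.
So term 8 is OOROOOOROOROOOOROOOOR·OOROOOOROOROO.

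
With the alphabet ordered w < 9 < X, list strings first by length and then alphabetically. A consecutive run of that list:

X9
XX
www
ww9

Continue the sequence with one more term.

wwX

Find the rightmost character of ww9 below X, bump it to the next letter, and reset everything to its right to w.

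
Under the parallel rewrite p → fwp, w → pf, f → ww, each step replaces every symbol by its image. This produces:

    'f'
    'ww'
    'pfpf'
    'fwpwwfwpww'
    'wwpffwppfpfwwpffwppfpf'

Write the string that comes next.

Rewriting the 22 symbols of wwpffwppfpfwwpffwppfpf one by one yields pf pf fwp ww ww pf fwp fwp ww fwp ww pf pf fwp ww ww pf fwp fwp ww fwp ww; concatenated:

pfpffwpwwwwpffwpfwpwwfwpwwpfpffwpwwwwpffwpfwpwwfwpww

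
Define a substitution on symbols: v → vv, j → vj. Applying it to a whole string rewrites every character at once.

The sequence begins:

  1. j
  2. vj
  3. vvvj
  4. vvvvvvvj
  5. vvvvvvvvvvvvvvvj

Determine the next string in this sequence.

φ(vvvvvvvvvvvvvvvj) expands symbol-by-symbol to vv vv vv vv vv vv vv vv vv vv vv vv vv vv vv vj; joining the 16 pieces gives the next term.

vvvvvvvvvvvvvvvvvvvvvvvvvvvvvvvj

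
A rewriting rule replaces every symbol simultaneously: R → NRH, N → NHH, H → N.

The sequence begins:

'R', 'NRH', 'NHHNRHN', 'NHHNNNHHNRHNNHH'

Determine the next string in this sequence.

NHHNNNHHNHHNHHNNNHHNRHNNHHNHHNN

Replace each of the 15 characters of NHHNNNHHNRHNNHH in place — NHH N N NHH NHH NHH N N NHH NRH N NHH NHH N N — and concatenate.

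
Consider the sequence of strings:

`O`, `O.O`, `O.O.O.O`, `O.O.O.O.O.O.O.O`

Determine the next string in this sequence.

s(k+1) = s(k)·.·s(k) — each term doubles the last with '.' between the halves.
So the next term is two copies of O.O.O.O.O.O.O.O with '.' between the halves.

O.O.O.O.O.O.O.O.O.O.O.O.O.O.O.O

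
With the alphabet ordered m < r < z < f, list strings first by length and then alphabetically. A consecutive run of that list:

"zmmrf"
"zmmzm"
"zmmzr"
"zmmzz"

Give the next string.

The successor of zmmzz increments the rightmost position that isn't already f and resets every position after it to m.

zmmzf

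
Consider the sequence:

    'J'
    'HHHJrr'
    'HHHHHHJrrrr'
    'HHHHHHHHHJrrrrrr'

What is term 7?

Each term wraps the previous one in HHH on the left and rr on the right.
From HHHHHHHHHJrrrrrr, 3 further steps: HHHHHHHHHJrrrrrr → HHHHHHHHHHHHJrrrrrrrr → HHHHHHHHHHHHHHHJrrrrrrrrrr → (answer).

HHHHHHHHHHHHHHHHHHJrrrrrrrrrrrr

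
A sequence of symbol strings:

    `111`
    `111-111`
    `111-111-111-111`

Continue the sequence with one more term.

Every step duplicates the string with '-' between the halves.
Doubling 111-111-111-111 with '-' between the halves:

111-111-111-111-111-111-111-111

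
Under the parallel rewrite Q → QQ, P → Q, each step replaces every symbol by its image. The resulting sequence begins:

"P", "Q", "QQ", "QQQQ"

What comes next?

Rewriting each symbol of QQQQ: Q→QQ, Q→QQ, Q→QQ, Q→QQ, which concatenates to QQ QQ QQ QQ.

QQQQQQQQ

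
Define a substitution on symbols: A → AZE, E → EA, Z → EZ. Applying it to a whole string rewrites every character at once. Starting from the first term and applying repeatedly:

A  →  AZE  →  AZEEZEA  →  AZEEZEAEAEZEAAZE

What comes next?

Rewriting the 16 symbols of AZEEZEAEAEZEAAZE one by one yields AZE EZ EA EA EZ EA AZE EA AZE EA EZ EA AZE AZE EZ EA; concatenated:

AZEEZEAEAEZEAAZEEAAZEEAEZEAAZEAZEEZEA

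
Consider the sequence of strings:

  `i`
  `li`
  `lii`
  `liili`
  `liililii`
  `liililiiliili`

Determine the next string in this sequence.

From term 3 onward, concatenate the last term with the second-to-last: li·i = lii, lii·li = liili, …
Continuing: liililiiliili · liililii gives term 7.

liililiiliililiililii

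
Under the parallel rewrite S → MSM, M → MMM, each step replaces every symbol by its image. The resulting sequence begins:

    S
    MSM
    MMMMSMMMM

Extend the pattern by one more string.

Apply φ to MMMMSMMMM symbol by symbol: M→MMM, M→MMM, M→MMM, M→MMM, S→MSM, M→MMM, M→MMM, M→MMM, M→MMM; joined: MMM MMM MMM MMM MSM MMM MMM MMM MMM.

MMMMMMMMMMMMMSMMMMMMMMMMMMM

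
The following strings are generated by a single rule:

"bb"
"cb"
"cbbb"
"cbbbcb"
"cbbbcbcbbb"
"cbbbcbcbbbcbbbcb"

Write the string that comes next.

cbbbcbcbbbcbbbcbcbbbcbcbbb

Each term (from the third on) is the previous term followed by the one before it: term 3 = cb·bb = cbbb.
So term 7 is cbbbcbcbbbcbbbcb·cbbbcbcbbb.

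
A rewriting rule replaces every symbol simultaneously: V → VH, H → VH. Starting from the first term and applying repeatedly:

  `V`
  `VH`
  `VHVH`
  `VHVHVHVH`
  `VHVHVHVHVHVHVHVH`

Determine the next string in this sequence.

VHVHVHVHVHVHVHVHVHVHVHVHVHVHVHVH

Applying the rule to each of the 16 symbols of VHVHVHVHVHVHVHVH gives the pieces VH VH VH VH VH VH VH VH VH VH VH VH VH VH VH VH, which concatenate to the answer.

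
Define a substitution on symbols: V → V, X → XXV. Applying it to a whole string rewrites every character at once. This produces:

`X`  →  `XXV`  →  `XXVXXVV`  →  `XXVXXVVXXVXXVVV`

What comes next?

XXVXXVVXXVXXVVVXXVXXVVXXVXXVVVV

Replace each of the 15 characters of XXVXXVVXXVXXVVV in place — XXV XXV V XXV XXV V V XXV XXV V XXV XXV V V V — and concatenate.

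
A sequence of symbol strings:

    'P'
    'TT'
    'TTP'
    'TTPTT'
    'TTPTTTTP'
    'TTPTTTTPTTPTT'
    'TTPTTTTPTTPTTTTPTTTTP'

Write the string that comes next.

From term 3 onward, concatenate the last term with the second-to-last: TT·P = TTP, TTP·TT = TTPTT, …
So term 8 is TTPTTTTPTTPTTTTPTTTTP·TTPTTTTPTTPTT.

TTPTTTTPTTPTTTTPTTTTPTTPTTTTPTTPTT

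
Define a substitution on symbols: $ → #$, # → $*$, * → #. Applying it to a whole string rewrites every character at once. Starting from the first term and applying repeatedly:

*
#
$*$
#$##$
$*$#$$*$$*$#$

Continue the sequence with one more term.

Rewriting the 13 symbols of $*$#$$*$$*$#$ one by one yields #$ # #$ $*$ #$ #$ # #$ #$ # #$ $*$ #$; concatenated:

#$##$$*$#$#$##$#$##$$*$#$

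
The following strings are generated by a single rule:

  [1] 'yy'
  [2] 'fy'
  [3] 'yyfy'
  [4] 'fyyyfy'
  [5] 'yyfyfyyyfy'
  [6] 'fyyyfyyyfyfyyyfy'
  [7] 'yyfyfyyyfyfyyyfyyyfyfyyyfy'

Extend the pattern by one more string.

fyyyfyyyfyfyyyfyyyfyfyyyfyfyyyfyyyfyfyyyfy

From term 3 onward, concatenate the second-to-last term with the last: yy·fy = yyfy, fy·yyfy = fyyyfy, …
The next term joins fyyyfyyyfyfyyyfy and yyfyfyyyfyfyyyfyyyfyfyyyfy.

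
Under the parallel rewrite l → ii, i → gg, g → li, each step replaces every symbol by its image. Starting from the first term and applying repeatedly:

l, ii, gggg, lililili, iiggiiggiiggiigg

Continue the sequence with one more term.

ggggliliggggliliggggliligggglili

Applying the rule to each of the 16 symbols of iiggiiggiiggiigg gives the pieces gg gg li li gg gg li li gg gg li li gg gg li li, which concatenate to the answer.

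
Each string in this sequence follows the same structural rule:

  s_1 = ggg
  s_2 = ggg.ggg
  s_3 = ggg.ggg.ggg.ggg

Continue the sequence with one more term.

Every step duplicates the string with '.' between the halves.
Doubling ggg.ggg.ggg.ggg with '.' between the halves:

ggg.ggg.ggg.ggg.ggg.ggg.ggg.ggg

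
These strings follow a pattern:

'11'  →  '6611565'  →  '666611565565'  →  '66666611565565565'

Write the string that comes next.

6666666611565565565565

s(k+1) = 66·s(k)·565, so each term gains 66 as a prefix and 565 as a suffix.
So the next term is 66·66666611565565565·565.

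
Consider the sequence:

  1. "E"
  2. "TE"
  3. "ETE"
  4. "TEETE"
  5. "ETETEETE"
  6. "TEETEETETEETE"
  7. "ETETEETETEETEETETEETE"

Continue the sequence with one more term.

TEETEETETEETEETETEETETEETEETETEETE

This is a Fibonacci-style word recurrence s(k) = s(k−2)·s(k−1): e.g. E·TE = ETE.
The next term joins TEETEETETEETE and ETETEETETEETEETETEETE.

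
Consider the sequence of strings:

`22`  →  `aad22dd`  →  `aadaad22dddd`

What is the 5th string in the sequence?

Each term wraps the previous one in aad on the left and dd on the right.
From aadaad22dddd, 2 further steps: aadaad22dddd → aadaadaad22dddddd → (answer).

aadaadaadaad22dddddddd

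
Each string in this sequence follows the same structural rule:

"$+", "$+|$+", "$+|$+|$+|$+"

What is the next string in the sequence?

$+|$+|$+|$+|$+|$+|$+|$+

s(k+1) = s(k)·|·s(k) — each term doubles the last with '|' between the halves.
One more doubling of $+|$+|$+|$+ gives the answer.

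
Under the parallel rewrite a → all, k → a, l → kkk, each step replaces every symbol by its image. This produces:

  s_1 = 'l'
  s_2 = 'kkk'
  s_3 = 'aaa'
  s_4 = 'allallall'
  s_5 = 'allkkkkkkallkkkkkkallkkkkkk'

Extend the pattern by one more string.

allkkkkkkaaaaaaallkkkkkkaaaaaaallkkkkkkaaaaaa

Applying the rule to each of the 27 symbols of allkkkkkkallkkkkkkallkkkkkk gives the pieces all kkk kkk a a a a a a all kkk kkk a a a a a a all kkk kkk a a a a a a, which concatenate to the answer.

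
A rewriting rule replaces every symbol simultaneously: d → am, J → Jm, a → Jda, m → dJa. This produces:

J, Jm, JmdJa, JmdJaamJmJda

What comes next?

JmdJaamJmJdaJdadJaJmdJaJmamJda

Apply φ to JmdJaamJmJda symbol by symbol: J→Jm, m→dJa, d→am, J→Jm, a→Jda, a→Jda, m→dJa, J→Jm, m→dJa, J→Jm, d→am, a→Jda; joined: Jm dJa am Jm Jda Jda dJa Jm dJa Jm am Jda.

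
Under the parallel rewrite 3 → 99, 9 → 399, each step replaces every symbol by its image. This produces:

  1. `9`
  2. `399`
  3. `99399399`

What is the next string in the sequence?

3993999939939999399399

Apply φ to 99399399 symbol by symbol: 9→399, 9→399, 3→99, 9→399, 9→399, 3→99, 9→399, 9→399; joined: 399 399 99 399 399 99 399 399.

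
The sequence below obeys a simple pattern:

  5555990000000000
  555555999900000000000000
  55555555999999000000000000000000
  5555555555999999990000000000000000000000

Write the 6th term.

Term n consists of 2n 5's, followed by 2n-2 9's, followed by 4n+2 0's, where the shown terms are n = 2, 3, 4, 5.
At n = 7 the blocks have lengths 14, 12, 30.

55555555555555999999999999000000000000000000000000000000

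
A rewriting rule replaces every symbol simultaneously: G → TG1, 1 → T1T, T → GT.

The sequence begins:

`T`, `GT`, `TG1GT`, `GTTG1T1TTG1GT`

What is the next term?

Rewriting the 13 symbols of GTTG1T1TTG1GT one by one yields TG1 GT GT TG1 T1T GT T1T GT GT TG1 T1T TG1 GT; concatenated:

TG1GTGTTG1T1TGTT1TGTGTTG1T1TTG1GT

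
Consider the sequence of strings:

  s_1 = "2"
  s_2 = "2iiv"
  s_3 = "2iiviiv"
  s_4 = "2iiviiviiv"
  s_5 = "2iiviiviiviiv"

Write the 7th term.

2iiviiviiviiviiviiv

Every step adds iiv to the end: s(k+1) = s(k)·iiv.
From 2iiviiviiviiv, 2 further steps: 2iiviiviiviiv → 2iiviiviiviiviiv → (answer).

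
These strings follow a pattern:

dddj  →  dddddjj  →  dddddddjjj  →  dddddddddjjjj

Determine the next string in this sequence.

dddddddddddjjjjj

Reading off run lengths: d runs 3, 5, 7, 9; j runs 1, 2, 3, 4 — each is linear in n (n = 1, 2, …).
Setting n = 5 gives 11, 5 characters in each block.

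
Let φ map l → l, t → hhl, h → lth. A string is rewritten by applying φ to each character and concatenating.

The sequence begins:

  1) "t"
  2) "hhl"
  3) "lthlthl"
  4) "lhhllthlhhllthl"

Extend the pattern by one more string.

Rewriting the 15 symbols of lhhllthlhhllthl one by one yields l lth lth l l hhl lth l lth lth l l hhl lth l; concatenated:

llthlthllhhllthllthlthllhhllthl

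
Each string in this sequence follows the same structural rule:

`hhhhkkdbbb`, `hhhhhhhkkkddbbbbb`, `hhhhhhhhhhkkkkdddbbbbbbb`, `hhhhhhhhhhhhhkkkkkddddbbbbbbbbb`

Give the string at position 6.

hhhhhhhhhhhhhhhhhhhkkkkkkkddddddbbbbbbbbbbbbb

Reading off run lengths: h runs 4, 7, 10, 13; k runs 2, 3, 4, 5; d runs 1, 2, 3, 4; b runs 3, 5, 7, 9 — each is linear in n (n = 1, 2, …).
At n = 6 the blocks have lengths 19, 7, 6, 13.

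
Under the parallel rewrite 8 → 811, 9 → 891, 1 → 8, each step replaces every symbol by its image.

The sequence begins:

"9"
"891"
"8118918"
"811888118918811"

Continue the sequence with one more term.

8118881181181188811891881181188

Replace each of the 15 characters of 811888118918811 in place — 811 8 8 811 811 811 8 8 811 891 8 811 811 8 8 — and concatenate.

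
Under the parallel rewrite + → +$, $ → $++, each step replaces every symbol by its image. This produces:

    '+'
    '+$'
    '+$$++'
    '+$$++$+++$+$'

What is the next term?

Expanding +$$++$+++$+$: +→+$, $→$++, $→$++, +→+$, +→+$, $→$++, +→+$, +→+$, +→+$, $→$++, +→+$, $→$++. Concatenated: +$ $++ $++ +$ +$ $++ +$ +$ +$ $++ +$ $++.

+$$++$+++$+$$+++$+$+$$+++$$++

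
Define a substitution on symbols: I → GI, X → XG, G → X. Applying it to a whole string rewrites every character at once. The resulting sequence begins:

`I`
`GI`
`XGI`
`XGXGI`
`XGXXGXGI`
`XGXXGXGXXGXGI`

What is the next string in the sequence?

Applying the rule to each of the 13 symbols of XGXXGXGXXGXGI gives the pieces XG X XG XG X XG X XG XG X XG X GI, which concatenate to the answer.

XGXXGXGXXGXXGXGXXGXGI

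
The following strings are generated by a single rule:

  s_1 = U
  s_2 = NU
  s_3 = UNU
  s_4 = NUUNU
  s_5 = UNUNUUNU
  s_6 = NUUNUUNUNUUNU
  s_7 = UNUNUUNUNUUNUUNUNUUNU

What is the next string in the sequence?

NUUNUUNUNUUNUUNUNUUNUNUUNUUNUNUUNU

This is a Fibonacci-style word recurrence s(k) = s(k−2)·s(k−1): e.g. U·NU = UNU.
So term 8 is NUUNUUNUNUUNU·UNUNUUNUNUUNUUNUNUUNU.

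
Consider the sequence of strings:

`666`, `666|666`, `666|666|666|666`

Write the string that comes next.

666|666|666|666|666|666|666|666

Every step duplicates the string with '|' between the halves.
So the next term is two copies of 666|666|666|666 with '|' between the halves.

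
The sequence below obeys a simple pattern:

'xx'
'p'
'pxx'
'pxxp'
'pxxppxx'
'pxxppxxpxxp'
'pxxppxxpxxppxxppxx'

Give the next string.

This is a Fibonacci-style word recurrence s(k) = s(k−1)·s(k−2): e.g. p·xx = pxx.
So term 8 is pxxppxxpxxppxxppxx·pxxppxxpxxp.

pxxppxxpxxppxxppxxpxxppxxpxxp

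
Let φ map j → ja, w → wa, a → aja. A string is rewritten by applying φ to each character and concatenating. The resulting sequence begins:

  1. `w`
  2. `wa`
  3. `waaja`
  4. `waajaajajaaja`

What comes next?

waajaajajaajaajajaajajaajaajajaaja

φ(waajaajajaaja) expands symbol-by-symbol to wa aja aja ja aja aja ja aja ja aja aja ja aja; joining the 13 pieces gives the next term.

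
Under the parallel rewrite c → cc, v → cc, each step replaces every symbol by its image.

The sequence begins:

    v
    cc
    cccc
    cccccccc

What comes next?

cccccccccccccccc

Rewriting each symbol of cccccccc: c→cc, c→cc, c→cc, c→cc, c→cc, c→cc, c→cc, c→cc, which concatenates to cc cc cc cc cc cc cc cc.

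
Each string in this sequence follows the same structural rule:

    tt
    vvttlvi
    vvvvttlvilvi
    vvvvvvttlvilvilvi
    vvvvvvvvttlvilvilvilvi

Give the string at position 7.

Each term wraps the previous one in vv on the left and lvi on the right.
From vvvvvvvvttlvilvilvilvi, 2 further steps: vvvvvvvvttlvilvilvilvi → vvvvvvvvvvttlvilvilvilvilvi → (answer).

vvvvvvvvvvvvttlvilvilvilvilvilvi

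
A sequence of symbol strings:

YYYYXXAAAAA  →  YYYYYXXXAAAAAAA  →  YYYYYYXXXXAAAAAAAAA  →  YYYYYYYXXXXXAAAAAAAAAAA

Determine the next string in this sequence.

Term n consists of n+2 Y's, followed by n X's, followed by 2n+1 A's, where the shown terms are n = 2, 3, 4, 5.
At n = 6 the blocks have lengths 8, 6, 13.

YYYYYYYYXXXXXXAAAAAAAAAAAAA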